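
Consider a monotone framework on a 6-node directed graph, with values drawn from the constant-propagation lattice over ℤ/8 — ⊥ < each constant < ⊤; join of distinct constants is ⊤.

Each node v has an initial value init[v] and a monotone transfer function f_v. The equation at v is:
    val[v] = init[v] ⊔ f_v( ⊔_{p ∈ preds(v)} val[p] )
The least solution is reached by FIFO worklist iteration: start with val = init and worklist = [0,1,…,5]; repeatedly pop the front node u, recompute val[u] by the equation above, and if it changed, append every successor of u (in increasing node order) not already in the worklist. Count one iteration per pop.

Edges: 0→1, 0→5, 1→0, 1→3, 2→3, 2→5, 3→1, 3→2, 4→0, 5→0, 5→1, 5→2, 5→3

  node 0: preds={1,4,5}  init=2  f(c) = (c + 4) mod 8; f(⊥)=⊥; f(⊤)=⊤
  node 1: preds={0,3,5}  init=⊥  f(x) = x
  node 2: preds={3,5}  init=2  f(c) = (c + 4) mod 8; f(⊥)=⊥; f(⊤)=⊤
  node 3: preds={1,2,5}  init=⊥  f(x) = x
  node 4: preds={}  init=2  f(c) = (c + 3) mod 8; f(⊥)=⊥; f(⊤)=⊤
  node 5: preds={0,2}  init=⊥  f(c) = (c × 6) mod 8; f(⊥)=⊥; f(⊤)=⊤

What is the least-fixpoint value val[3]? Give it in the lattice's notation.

⊤

Worklist (11 pops):
  #1 pop 0: in=2 → ⊤ (was 2); enqueue []
  #2 pop 1: in=⊤ → ⊤ (was ⊥); enqueue [0]
  #3 pop 2: in=⊥ → 2 (no change)
  #4 pop 3: in=⊤ → ⊤ (was ⊥); enqueue [1,2]
  #5 pop 4: in=⊥ → 2 (no change)
  #6 pop 5: in=⊤ → ⊤ (was ⊥); enqueue [3]
  #7 pop 0: in=⊤ → ⊤ (no change)
  #8 pop 1: in=⊤ → ⊤ (no change)
  #9 pop 2: in=⊤ → ⊤ (was 2); enqueue [5]
  #10 pop 3: in=⊤ → ⊤ (no change)
  #11 pop 5: in=⊤ → ⊤ (no change)

Fixpoint:
  val[0] = ⊤
  val[1] = ⊤
  val[2] = ⊤
  val[3] = ⊤
  val[4] = 2
  val[5] = ⊤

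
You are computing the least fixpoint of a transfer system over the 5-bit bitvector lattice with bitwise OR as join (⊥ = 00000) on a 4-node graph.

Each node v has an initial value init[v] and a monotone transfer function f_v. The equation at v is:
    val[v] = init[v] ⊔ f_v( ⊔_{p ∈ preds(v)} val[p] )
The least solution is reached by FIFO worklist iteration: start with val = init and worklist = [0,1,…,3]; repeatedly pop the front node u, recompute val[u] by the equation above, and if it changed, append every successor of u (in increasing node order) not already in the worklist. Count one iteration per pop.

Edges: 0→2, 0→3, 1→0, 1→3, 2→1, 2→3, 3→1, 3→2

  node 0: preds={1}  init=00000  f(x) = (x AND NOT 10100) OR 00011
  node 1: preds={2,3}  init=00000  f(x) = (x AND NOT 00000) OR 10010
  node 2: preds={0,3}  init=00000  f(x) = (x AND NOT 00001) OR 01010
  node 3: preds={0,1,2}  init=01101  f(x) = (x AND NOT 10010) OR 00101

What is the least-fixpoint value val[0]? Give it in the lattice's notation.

Trace (8 dequeues):
  [1] u=0 | in 00000 | out 00011 | prev 00000 | push {}
  [2] u=1 | in 01101 | out 11111 | prev 00000 | push {0}
  [3] u=2 | in 01111 | out 01110 | prev 00000 | push {1}
  [4] u=3 | in 11111 | out 01101 | ==
  [5] u=0 | in 11111 | out 01011 | prev 00011 | push {2,3}
  [6] u=1 | in 01111 | out 11111 | ==
  [7] u=2 | in 01111 | out 01110 | ==
  [8] u=3 | in 11111 | out 01101 | ==

Converged values:
  [0] 01011
  [1] 11111
  [2] 01110
  [3] 01101

01011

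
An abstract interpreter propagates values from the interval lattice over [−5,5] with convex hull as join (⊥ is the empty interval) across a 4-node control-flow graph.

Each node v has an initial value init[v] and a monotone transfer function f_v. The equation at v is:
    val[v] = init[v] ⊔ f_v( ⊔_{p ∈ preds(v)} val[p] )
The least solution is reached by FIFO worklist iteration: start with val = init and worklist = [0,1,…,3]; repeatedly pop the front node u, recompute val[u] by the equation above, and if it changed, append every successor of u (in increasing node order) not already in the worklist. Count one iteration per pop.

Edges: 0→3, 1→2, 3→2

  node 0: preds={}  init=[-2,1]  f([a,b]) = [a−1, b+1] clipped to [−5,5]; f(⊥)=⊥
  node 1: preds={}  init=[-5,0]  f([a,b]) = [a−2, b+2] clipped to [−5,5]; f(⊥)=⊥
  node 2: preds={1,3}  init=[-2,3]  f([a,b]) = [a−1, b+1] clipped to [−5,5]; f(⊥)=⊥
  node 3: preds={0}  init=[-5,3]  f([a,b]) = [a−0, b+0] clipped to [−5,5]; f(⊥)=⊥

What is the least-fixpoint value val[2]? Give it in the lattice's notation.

[-5,4]

Trace (4 dequeues):
  [1] u=0 | in ⊥ | out [-2,1] | ==
  [2] u=1 | in ⊥ | out [-5,0] | ==
  [3] u=2 | in [-5,3] | out [-5,4] | prev [-2,3] | push {}
  [4] u=3 | in [-2,1] | out [-5,3] | ==

Converged values:
  [0] [-2,1]
  [1] [-5,0]
  [2] [-5,4]
  [3] [-5,3]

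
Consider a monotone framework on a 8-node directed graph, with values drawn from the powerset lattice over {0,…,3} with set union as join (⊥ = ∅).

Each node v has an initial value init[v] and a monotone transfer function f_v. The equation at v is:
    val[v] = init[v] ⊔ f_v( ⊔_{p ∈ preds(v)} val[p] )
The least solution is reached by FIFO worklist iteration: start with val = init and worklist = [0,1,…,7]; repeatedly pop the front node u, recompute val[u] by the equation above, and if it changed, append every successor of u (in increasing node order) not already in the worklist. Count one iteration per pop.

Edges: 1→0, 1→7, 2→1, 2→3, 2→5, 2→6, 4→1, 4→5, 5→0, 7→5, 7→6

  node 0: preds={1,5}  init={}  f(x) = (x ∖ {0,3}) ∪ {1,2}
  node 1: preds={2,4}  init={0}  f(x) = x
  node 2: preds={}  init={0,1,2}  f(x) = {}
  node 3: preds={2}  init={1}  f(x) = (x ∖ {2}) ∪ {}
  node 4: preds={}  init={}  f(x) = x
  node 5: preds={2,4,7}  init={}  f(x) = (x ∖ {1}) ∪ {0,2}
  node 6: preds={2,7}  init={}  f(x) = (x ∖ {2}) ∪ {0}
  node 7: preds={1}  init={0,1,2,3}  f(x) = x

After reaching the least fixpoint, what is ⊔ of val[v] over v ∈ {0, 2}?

{0,1,2}

Iteration log — 9 steps:
  step 1. node 0  ⊔preds={0}  new={1,2}  old={}  +wl: 
  step 2. node 1  ⊔preds={0,1,2}  new={0,1,2}  old={0}  +wl: 0
  step 3. node 2  ⊔preds={}  new={0,1,2}  stable
  step 4. node 3  ⊔preds={0,1,2}  new={0,1}  old={1}  +wl: 
  step 5. node 4  ⊔preds={}  new={}  stable
  step 6. node 5  ⊔preds={0,1,2,3}  new={0,2,3}  old={}  +wl: 
  step 7. node 6  ⊔preds={0,1,2,3}  new={0,1,3}  old={}  +wl: 
  step 8. node 7  ⊔preds={0,1,2}  new={0,1,2,3}  stable
  step 9. node 0  ⊔preds={0,1,2,3}  new={1,2}  stable

Least fixpoint reached:
  node 0: {1,2}
  node 1: {0,1,2}
  node 2: {0,1,2}
  node 3: {0,1}
  node 4: {}
  node 5: {0,2,3}
  node 6: {0,1,3}
  node 7: {0,1,2,3}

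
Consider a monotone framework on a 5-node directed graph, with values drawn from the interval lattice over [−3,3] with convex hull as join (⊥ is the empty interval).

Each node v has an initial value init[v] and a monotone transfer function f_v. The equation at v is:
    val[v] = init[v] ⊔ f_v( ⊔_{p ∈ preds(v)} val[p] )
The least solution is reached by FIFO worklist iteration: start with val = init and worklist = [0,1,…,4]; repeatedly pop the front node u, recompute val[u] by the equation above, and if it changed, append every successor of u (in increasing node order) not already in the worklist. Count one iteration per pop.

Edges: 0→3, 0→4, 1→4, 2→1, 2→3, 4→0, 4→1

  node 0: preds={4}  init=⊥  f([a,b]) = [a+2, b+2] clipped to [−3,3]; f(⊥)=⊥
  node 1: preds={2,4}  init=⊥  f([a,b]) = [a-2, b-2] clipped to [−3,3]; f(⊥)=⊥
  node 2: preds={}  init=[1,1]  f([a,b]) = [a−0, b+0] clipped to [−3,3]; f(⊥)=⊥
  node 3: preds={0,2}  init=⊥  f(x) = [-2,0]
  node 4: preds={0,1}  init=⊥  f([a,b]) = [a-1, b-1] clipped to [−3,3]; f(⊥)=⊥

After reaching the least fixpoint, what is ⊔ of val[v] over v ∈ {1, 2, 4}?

Worklist (24 pops):
  #1 pop 0: in=⊥ → ⊥ (no change)
  #2 pop 1: in=[1,1] → [-1,-1] (was ⊥); enqueue []
  #3 pop 2: in=⊥ → [1,1] (no change)
  #4 pop 3: in=[1,1] → [-2,0] (was ⊥); enqueue []
  #5 pop 4: in=[-1,-1] → [-2,-2] (was ⊥); enqueue [0,1]
  #6 pop 0: in=[-2,-2] → [0,0] (was ⊥); enqueue [3,4]
  #7 pop 1: in=[-2,1] → [-3,-1] (was [-1,-1]); enqueue []
  #8 pop 3: in=[0,1] → [-2,0] (no change)
  #9 pop 4: in=[-3,0] → [-3,-1] (was [-2,-2]); enqueue [0,1]
  #10 pop 0: in=[-3,-1] → [-1,1] (was [0,0]); enqueue [3,4]
  #11 pop 1: in=[-3,1] → [-3,-1] (no change)
  #12 pop 3: in=[-1,1] → [-2,0] (no change)
  #13 pop 4: in=[-3,1] → [-3,0] (was [-3,-1]); enqueue [0,1]
  #14 pop 0: in=[-3,0] → [-1,2] (was [-1,1]); enqueue [3,4]
  #15 pop 1: in=[-3,1] → [-3,-1] (no change)
  #16 pop 3: in=[-1,2] → [-2,0] (no change)
  #17 pop 4: in=[-3,2] → [-3,1] (was [-3,0]); enqueue [0,1]
  #18 pop 0: in=[-3,1] → [-1,3] (was [-1,2]); enqueue [3,4]
  #19 pop 1: in=[-3,1] → [-3,-1] (no change)
  #20 pop 3: in=[-1,3] → [-2,0] (no change)
  #21 pop 4: in=[-3,3] → [-3,2] (was [-3,1]); enqueue [0,1]
  #22 pop 0: in=[-3,2] → [-1,3] (no change)
  #23 pop 1: in=[-3,2] → [-3,0] (was [-3,-1]); enqueue [4]
  #24 pop 4: in=[-3,3] → [-3,2] (no change)

Fixpoint:
  val[0] = [-1,3]
  val[1] = [-3,0]
  val[2] = [1,1]
  val[3] = [-2,0]
  val[4] = [-3,2]

[-3,2]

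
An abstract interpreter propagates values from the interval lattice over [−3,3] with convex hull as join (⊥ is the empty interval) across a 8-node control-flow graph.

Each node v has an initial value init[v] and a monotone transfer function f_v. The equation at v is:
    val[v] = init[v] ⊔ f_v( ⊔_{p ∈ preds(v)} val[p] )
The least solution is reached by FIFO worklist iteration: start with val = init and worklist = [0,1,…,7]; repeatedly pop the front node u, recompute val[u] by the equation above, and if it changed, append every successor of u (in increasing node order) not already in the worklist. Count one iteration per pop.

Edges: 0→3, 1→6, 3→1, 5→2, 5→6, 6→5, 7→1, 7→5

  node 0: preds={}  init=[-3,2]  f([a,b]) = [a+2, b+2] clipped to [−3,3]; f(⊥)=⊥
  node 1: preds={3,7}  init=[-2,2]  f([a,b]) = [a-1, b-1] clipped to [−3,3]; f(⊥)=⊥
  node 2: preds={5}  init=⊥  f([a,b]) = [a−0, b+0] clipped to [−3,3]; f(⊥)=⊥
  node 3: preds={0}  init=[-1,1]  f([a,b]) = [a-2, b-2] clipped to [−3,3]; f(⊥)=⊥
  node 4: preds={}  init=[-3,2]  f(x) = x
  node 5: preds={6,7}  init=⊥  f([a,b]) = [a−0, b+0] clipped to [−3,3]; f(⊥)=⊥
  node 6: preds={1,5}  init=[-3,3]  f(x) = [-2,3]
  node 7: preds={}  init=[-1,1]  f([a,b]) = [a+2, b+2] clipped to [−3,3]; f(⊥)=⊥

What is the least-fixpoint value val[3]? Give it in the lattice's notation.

Trace (11 dequeues):
  [1] u=0 | in ⊥ | out [-3,2] | ==
  [2] u=1 | in [-1,1] | out [-2,2] | ==
  [3] u=2 | in ⊥ | out ⊥ | ==
  [4] u=3 | in [-3,2] | out [-3,1] | prev [-1,1] | push {1}
  [5] u=4 | in ⊥ | out [-3,2] | ==
  [6] u=5 | in [-3,3] | out [-3,3] | prev ⊥ | push {2}
  [7] u=6 | in [-3,3] | out [-3,3] | ==
  [8] u=7 | in ⊥ | out [-1,1] | ==
  [9] u=1 | in [-3,1] | out [-3,2] | prev [-2,2] | push {6}
  [10] u=2 | in [-3,3] | out [-3,3] | prev ⊥ | push {}
  [11] u=6 | in [-3,3] | out [-3,3] | ==

Converged values:
  [0] [-3,2]
  [1] [-3,2]
  [2] [-3,3]
  [3] [-3,1]
  [4] [-3,2]
  [5] [-3,3]
  [6] [-3,3]
  [7] [-1,1]

[-3,1]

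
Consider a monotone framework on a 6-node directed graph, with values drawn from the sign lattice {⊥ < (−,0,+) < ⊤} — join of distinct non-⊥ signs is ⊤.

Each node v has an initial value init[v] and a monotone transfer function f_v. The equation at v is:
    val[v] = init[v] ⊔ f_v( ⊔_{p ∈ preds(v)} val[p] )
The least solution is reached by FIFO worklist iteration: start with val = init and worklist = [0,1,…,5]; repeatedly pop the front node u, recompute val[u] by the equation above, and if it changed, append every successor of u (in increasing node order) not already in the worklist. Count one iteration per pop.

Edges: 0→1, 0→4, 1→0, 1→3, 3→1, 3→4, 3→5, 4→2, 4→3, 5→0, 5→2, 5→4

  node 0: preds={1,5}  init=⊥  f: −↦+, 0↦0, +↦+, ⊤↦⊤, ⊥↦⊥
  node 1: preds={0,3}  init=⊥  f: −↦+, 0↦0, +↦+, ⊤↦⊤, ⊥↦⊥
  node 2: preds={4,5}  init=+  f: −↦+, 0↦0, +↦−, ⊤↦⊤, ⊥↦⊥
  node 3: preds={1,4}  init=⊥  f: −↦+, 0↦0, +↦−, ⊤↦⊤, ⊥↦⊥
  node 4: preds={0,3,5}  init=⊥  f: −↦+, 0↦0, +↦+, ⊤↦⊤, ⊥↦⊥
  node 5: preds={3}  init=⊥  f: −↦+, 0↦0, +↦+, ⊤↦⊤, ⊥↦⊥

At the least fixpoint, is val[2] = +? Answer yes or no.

yes

Iteration log — 6 steps:
  step 1. node 0  ⊔preds=⊥  new=⊥  stable
  step 2. node 1  ⊔preds=⊥  new=⊥  stable
  step 3. node 2  ⊔preds=⊥  new=+  stable
  step 4. node 3  ⊔preds=⊥  new=⊥  stable
  step 5. node 4  ⊔preds=⊥  new=⊥  stable
  step 6. node 5  ⊔preds=⊥  new=⊥  stable

Least fixpoint reached:
  node 0: ⊥
  node 1: ⊥
  node 2: +
  node 3: ⊥
  node 4: ⊥
  node 5: ⊥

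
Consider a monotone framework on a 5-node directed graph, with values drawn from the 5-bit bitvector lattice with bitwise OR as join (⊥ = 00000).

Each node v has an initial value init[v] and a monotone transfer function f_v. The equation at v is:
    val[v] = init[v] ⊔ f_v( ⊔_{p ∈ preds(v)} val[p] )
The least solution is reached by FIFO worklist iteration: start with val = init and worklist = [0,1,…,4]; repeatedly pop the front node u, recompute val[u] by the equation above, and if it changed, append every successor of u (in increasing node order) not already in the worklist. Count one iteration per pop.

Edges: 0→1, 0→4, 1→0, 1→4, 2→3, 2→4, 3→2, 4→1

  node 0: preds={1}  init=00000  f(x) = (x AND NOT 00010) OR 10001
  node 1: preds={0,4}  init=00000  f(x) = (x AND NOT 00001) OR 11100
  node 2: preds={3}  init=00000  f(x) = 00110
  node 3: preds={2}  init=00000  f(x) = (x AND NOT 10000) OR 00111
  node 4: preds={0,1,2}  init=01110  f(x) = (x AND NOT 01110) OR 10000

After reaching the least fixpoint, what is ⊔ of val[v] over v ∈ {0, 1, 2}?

Worklist (9 pops):
  #1 pop 0: in=00000 → 10001 (was 00000); enqueue []
  #2 pop 1: in=11111 → 11110 (was 00000); enqueue [0]
  #3 pop 2: in=00000 → 00110 (was 00000); enqueue []
  #4 pop 3: in=00110 → 00111 (was 00000); enqueue [2]
  #5 pop 4: in=11111 → 11111 (was 01110); enqueue [1]
  #6 pop 0: in=11110 → 11101 (was 10001); enqueue [4]
  #7 pop 2: in=00111 → 00110 (no change)
  #8 pop 1: in=11111 → 11110 (no change)
  #9 pop 4: in=11111 → 11111 (no change)

Fixpoint:
  val[0] = 11101
  val[1] = 11110
  val[2] = 00110
  val[3] = 00111
  val[4] = 11111

11111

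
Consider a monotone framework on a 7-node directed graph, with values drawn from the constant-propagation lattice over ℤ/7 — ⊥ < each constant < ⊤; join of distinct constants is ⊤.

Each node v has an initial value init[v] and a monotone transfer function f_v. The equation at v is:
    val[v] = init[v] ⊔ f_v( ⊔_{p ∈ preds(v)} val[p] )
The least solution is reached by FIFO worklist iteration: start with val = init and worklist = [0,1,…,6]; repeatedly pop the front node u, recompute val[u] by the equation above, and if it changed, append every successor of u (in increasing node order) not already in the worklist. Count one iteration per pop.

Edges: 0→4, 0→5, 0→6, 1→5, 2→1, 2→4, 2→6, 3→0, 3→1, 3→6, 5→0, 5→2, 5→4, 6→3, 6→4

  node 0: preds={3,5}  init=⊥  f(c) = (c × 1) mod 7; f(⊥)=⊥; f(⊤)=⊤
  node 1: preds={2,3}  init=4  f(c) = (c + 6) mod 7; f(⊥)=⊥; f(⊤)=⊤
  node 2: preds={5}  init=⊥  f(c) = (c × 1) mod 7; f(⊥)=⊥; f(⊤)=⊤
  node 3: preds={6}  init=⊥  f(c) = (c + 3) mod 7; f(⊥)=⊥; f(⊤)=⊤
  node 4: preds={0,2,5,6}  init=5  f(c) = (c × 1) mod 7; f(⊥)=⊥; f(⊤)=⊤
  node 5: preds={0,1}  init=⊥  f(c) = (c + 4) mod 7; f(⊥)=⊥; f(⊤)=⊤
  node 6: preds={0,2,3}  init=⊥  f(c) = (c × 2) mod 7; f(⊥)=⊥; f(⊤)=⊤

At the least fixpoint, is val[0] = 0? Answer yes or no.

no

Trace (26 dequeues):
  [1] u=0 | in ⊥ | out ⊥ | ==
  [2] u=1 | in ⊥ | out 4 | ==
  [3] u=2 | in ⊥ | out ⊥ | ==
  [4] u=3 | in ⊥ | out ⊥ | ==
  [5] u=4 | in ⊥ | out 5 | ==
  [6] u=5 | in 4 | out 1 | prev ⊥ | push {0,2,4}
  [7] u=6 | in ⊥ | out ⊥ | ==
  [8] u=0 | in 1 | out 1 | prev ⊥ | push {5,6}
  [9] u=2 | in 1 | out 1 | prev ⊥ | push {1}
  [10] u=4 | in 1 | out ⊤ | prev 5 | push {}
  [11] u=5 | in ⊤ | out ⊤ | prev 1 | push {0,2,4}
  [12] u=6 | in 1 | out 2 | prev ⊥ | push {3}
  [13] u=1 | in 1 | out ⊤ | prev 4 | push {5}
  [14] u=0 | in ⊤ | out ⊤ | prev 1 | push {6}
  [15] u=2 | in ⊤ | out ⊤ | prev 1 | push {1}
  [16] u=4 | in ⊤ | out ⊤ | ==
  [17] u=3 | in 2 | out 5 | prev ⊥ | push {0}
  [18] u=5 | in ⊤ | out ⊤ | ==
  [19] u=6 | in ⊤ | out ⊤ | prev 2 | push {3,4}
  [20] u=1 | in ⊤ | out ⊤ | ==
  [21] u=0 | in ⊤ | out ⊤ | ==
  [22] u=3 | in ⊤ | out ⊤ | prev 5 | push {0,1,6}
  [23] u=4 | in ⊤ | out ⊤ | ==
  [24] u=0 | in ⊤ | out ⊤ | ==
  [25] u=1 | in ⊤ | out ⊤ | ==
  [26] u=6 | in ⊤ | out ⊤ | ==

Converged values:
  [0] ⊤
  [1] ⊤
  [2] ⊤
  [3] ⊤
  [4] ⊤
  [5] ⊤
  [6] ⊤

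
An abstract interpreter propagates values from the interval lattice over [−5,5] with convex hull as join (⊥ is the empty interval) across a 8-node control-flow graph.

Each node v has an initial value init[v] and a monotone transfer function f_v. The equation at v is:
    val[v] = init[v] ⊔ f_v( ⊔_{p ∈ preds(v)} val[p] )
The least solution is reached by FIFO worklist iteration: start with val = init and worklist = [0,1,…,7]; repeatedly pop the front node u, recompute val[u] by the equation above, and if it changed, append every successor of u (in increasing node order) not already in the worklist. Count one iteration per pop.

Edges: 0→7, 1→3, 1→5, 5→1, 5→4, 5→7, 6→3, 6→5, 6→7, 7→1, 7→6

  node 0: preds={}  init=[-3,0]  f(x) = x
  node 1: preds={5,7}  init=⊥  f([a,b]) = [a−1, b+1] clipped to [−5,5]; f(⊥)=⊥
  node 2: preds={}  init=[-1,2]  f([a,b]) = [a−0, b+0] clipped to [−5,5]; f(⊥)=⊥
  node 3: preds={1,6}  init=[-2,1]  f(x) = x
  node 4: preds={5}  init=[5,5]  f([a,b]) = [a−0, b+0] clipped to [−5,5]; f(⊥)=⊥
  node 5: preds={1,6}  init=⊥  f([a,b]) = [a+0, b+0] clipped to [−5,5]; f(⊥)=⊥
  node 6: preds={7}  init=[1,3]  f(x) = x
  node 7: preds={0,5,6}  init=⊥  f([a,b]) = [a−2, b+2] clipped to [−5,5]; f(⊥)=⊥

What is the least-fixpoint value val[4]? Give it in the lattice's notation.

Worklist (16 pops):
  #1 pop 0: in=⊥ → [-3,0] (no change)
  #2 pop 1: in=⊥ → ⊥ (no change)
  #3 pop 2: in=⊥ → [-1,2] (no change)
  #4 pop 3: in=[1,3] → [-2,3] (was [-2,1]); enqueue []
  #5 pop 4: in=⊥ → [5,5] (no change)
  #6 pop 5: in=[1,3] → [1,3] (was ⊥); enqueue [1,4]
  #7 pop 6: in=⊥ → [1,3] (no change)
  #8 pop 7: in=[-3,3] → [-5,5] (was ⊥); enqueue [6]
  #9 pop 1: in=[-5,5] → [-5,5] (was ⊥); enqueue [3,5]
  #10 pop 4: in=[1,3] → [1,5] (was [5,5]); enqueue []
  #11 pop 6: in=[-5,5] → [-5,5] (was [1,3]); enqueue [7]
  #12 pop 3: in=[-5,5] → [-5,5] (was [-2,3]); enqueue []
  #13 pop 5: in=[-5,5] → [-5,5] (was [1,3]); enqueue [1,4]
  #14 pop 7: in=[-5,5] → [-5,5] (no change)
  #15 pop 1: in=[-5,5] → [-5,5] (no change)
  #16 pop 4: in=[-5,5] → [-5,5] (was [1,5]); enqueue []

Fixpoint:
  val[0] = [-3,0]
  val[1] = [-5,5]
  val[2] = [-1,2]
  val[3] = [-5,5]
  val[4] = [-5,5]
  val[5] = [-5,5]
  val[6] = [-5,5]
  val[7] = [-5,5]

[-5,5]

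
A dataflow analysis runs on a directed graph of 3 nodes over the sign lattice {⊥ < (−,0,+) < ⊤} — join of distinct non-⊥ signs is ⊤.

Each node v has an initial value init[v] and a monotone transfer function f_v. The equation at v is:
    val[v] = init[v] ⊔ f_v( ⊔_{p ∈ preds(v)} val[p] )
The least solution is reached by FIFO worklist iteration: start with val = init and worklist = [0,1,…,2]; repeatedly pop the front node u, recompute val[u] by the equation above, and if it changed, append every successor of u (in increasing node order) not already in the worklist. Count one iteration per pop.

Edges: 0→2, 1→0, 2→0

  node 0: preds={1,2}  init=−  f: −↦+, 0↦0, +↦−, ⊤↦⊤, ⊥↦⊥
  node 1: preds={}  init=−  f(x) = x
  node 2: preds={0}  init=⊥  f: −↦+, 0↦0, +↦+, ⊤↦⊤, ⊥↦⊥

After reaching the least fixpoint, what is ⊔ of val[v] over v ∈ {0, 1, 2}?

Trace (4 dequeues):
  [1] u=0 | in − | out ⊤ | prev − | push {}
  [2] u=1 | in ⊥ | out − | ==
  [3] u=2 | in ⊤ | out ⊤ | prev ⊥ | push {0}
  [4] u=0 | in ⊤ | out ⊤ | ==

Converged values:
  [0] ⊤
  [1] −
  [2] ⊤

⊤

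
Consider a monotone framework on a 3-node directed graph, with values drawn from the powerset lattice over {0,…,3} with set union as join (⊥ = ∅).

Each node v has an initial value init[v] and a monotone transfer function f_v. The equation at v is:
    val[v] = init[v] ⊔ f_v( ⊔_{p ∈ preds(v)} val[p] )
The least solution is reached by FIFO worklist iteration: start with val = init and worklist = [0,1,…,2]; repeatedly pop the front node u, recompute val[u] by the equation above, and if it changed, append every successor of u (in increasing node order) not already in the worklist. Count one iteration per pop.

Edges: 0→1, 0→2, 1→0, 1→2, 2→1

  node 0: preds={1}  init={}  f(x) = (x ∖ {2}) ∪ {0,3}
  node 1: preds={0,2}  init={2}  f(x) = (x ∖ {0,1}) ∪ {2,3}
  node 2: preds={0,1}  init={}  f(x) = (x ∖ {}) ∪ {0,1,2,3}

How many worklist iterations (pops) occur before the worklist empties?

5

Trace (5 dequeues):
  [1] u=0 | in {2} | out {0,3} | prev {} | push {}
  [2] u=1 | in {0,3} | out {2,3} | prev {2} | push {0}
  [3] u=2 | in {0,2,3} | out {0,1,2,3} | prev {} | push {1}
  [4] u=0 | in {2,3} | out {0,3} | ==
  [5] u=1 | in {0,1,2,3} | out {2,3} | ==

Converged values:
  [0] {0,3}
  [1] {2,3}
  [2] {0,1,2,3}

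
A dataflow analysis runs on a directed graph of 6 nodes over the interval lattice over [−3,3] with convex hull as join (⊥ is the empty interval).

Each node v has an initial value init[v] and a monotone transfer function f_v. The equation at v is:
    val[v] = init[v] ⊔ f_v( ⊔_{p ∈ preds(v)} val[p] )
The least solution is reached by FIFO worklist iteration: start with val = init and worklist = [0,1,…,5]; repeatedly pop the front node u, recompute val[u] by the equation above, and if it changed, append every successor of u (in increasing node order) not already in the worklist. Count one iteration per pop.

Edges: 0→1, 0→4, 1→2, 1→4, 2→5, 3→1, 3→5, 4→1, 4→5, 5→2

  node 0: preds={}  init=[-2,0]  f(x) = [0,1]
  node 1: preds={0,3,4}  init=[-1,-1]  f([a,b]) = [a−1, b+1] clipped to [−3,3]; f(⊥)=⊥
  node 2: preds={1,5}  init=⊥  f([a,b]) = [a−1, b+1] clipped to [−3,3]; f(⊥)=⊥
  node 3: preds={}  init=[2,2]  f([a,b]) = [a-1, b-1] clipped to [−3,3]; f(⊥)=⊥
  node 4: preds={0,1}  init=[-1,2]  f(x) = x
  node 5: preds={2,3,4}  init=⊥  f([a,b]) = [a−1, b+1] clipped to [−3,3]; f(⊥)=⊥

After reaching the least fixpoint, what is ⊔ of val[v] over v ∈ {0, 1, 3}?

[-3,3]

Iteration log — 8 steps:
  step 1. node 0  ⊔preds=⊥  new=[-2,1]  old=[-2,0]  +wl: 
  step 2. node 1  ⊔preds=[-2,2]  new=[-3,3]  old=[-1,-1]  +wl: 
  step 3. node 2  ⊔preds=[-3,3]  new=[-3,3]  old=⊥  +wl: 
  step 4. node 3  ⊔preds=⊥  new=[2,2]  stable
  step 5. node 4  ⊔preds=[-3,3]  new=[-3,3]  old=[-1,2]  +wl: 1
  step 6. node 5  ⊔preds=[-3,3]  new=[-3,3]  old=⊥  +wl: 2
  step 7. node 1  ⊔preds=[-3,3]  new=[-3,3]  stable
  step 8. node 2  ⊔preds=[-3,3]  new=[-3,3]  stable

Least fixpoint reached:
  node 0: [-2,1]
  node 1: [-3,3]
  node 2: [-3,3]
  node 3: [2,2]
  node 4: [-3,3]
  node 5: [-3,3]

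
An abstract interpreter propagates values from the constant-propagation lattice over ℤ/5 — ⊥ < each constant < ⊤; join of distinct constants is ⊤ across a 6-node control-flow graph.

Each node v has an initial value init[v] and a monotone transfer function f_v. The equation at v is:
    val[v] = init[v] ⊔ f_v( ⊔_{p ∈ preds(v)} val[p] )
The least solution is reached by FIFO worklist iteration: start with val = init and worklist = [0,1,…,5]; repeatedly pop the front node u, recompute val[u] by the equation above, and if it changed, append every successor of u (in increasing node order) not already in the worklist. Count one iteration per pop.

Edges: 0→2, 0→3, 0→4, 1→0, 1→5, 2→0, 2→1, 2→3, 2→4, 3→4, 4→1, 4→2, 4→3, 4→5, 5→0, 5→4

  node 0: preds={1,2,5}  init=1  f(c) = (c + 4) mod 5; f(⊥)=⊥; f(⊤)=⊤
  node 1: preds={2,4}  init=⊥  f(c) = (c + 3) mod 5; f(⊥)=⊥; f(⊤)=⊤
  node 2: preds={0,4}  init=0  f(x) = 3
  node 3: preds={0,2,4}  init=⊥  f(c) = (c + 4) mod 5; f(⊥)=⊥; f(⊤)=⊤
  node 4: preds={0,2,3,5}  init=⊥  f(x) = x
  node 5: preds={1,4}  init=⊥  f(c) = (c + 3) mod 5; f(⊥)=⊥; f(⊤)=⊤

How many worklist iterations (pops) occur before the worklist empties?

13

Worklist (13 pops):
  #1 pop 0: in=0 → ⊤ (was 1); enqueue []
  #2 pop 1: in=0 → 3 (was ⊥); enqueue [0]
  #3 pop 2: in=⊤ → ⊤ (was 0); enqueue [1]
  #4 pop 3: in=⊤ → ⊤ (was ⊥); enqueue []
  #5 pop 4: in=⊤ → ⊤ (was ⊥); enqueue [2,3]
  #6 pop 5: in=⊤ → ⊤ (was ⊥); enqueue [4]
  #7 pop 0: in=⊤ → ⊤ (no change)
  #8 pop 1: in=⊤ → ⊤ (was 3); enqueue [0,5]
  #9 pop 2: in=⊤ → ⊤ (no change)
  #10 pop 3: in=⊤ → ⊤ (no change)
  #11 pop 4: in=⊤ → ⊤ (no change)
  #12 pop 0: in=⊤ → ⊤ (no change)
  #13 pop 5: in=⊤ → ⊤ (no change)

Fixpoint:
  val[0] = ⊤
  val[1] = ⊤
  val[2] = ⊤
  val[3] = ⊤
  val[4] = ⊤
  val[5] = ⊤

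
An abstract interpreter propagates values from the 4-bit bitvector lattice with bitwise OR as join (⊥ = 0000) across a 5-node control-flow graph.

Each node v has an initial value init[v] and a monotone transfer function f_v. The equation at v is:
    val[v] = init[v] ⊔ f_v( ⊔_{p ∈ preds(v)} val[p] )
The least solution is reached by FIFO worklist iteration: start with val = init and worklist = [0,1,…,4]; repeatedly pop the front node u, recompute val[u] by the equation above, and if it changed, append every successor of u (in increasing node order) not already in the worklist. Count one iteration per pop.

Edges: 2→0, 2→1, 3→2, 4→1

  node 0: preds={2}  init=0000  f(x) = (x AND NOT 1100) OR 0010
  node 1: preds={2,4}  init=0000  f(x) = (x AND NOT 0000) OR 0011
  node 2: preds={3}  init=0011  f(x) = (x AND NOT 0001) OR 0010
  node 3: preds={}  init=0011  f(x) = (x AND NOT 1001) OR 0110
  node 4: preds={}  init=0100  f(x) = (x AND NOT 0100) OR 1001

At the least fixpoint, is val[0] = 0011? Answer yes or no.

Worklist (8 pops):
  #1 pop 0: in=0011 → 0011 (was 0000); enqueue []
  #2 pop 1: in=0111 → 0111 (was 0000); enqueue []
  #3 pop 2: in=0011 → 0011 (no change)
  #4 pop 3: in=0000 → 0111 (was 0011); enqueue [2]
  #5 pop 4: in=0000 → 1101 (was 0100); enqueue [1]
  #6 pop 2: in=0111 → 0111 (was 0011); enqueue [0]
  #7 pop 1: in=1111 → 1111 (was 0111); enqueue []
  #8 pop 0: in=0111 → 0011 (no change)

Fixpoint:
  val[0] = 0011
  val[1] = 1111
  val[2] = 0111
  val[3] = 0111
  val[4] = 1101

yes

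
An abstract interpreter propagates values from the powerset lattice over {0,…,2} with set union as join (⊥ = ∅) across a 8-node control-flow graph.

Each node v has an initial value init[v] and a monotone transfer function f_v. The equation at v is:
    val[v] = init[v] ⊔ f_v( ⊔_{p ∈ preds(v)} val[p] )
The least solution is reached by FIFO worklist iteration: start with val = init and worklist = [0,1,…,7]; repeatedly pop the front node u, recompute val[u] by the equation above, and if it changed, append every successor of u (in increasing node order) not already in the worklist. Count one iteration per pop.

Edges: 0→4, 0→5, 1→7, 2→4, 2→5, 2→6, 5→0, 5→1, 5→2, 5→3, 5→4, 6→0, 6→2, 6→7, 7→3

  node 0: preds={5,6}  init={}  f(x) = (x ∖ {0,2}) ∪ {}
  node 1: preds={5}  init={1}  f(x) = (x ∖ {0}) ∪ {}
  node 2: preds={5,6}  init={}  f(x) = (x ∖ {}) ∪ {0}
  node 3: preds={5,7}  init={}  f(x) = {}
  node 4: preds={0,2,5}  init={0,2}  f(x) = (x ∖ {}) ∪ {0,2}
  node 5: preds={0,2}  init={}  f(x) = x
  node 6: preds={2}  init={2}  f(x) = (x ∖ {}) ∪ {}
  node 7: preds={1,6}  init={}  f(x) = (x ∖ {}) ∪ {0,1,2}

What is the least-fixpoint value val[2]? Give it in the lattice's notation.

Iteration log — 14 steps:
  step 1. node 0  ⊔preds={2}  new={}  stable
  step 2. node 1  ⊔preds={}  new={1}  stable
  step 3. node 2  ⊔preds={2}  new={0,2}  old={}  +wl: 
  step 4. node 3  ⊔preds={}  new={}  stable
  step 5. node 4  ⊔preds={0,2}  new={0,2}  stable
  step 6. node 5  ⊔preds={0,2}  new={0,2}  old={}  +wl: 0,1,2,3,4
  step 7. node 6  ⊔preds={0,2}  new={0,2}  old={2}  +wl: 
  step 8. node 7  ⊔preds={0,1,2}  new={0,1,2}  old={}  +wl: 
  step 9. node 0  ⊔preds={0,2}  new={}  stable
  step 10. node 1  ⊔preds={0,2}  new={1,2}  old={1}  +wl: 7
  step 11. node 2  ⊔preds={0,2}  new={0,2}  stable
  step 12. node 3  ⊔preds={0,1,2}  new={}  stable
  step 13. node 4  ⊔preds={0,2}  new={0,2}  stable
  step 14. node 7  ⊔preds={0,1,2}  new={0,1,2}  stable

Least fixpoint reached:
  node 0: {}
  node 1: {1,2}
  node 2: {0,2}
  node 3: {}
  node 4: {0,2}
  node 5: {0,2}
  node 6: {0,2}
  node 7: {0,1,2}

{0,2}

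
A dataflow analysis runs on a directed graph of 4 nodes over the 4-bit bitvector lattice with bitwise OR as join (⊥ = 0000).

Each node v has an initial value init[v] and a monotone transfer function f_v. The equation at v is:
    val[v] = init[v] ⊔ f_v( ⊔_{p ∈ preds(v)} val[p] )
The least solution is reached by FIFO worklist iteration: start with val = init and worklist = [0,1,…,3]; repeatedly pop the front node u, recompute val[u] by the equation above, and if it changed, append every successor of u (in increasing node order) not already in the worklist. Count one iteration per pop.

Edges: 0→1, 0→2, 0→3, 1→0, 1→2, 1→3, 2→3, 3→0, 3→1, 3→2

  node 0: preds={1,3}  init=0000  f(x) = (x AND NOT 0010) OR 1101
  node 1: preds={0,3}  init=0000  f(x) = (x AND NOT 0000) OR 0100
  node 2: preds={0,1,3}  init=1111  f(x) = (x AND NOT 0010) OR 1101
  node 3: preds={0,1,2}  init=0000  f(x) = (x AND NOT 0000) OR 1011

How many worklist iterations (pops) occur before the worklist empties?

Trace (9 dequeues):
  [1] u=0 | in 0000 | out 1101 | prev 0000 | push {}
  [2] u=1 | in 1101 | out 1101 | prev 0000 | push {0}
  [3] u=2 | in 1101 | out 1111 | ==
  [4] u=3 | in 1111 | out 1111 | prev 0000 | push {1,2}
  [5] u=0 | in 1111 | out 1101 | ==
  [6] u=1 | in 1111 | out 1111 | prev 1101 | push {0,3}
  [7] u=2 | in 1111 | out 1111 | ==
  [8] u=0 | in 1111 | out 1101 | ==
  [9] u=3 | in 1111 | out 1111 | ==

Converged values:
  [0] 1101
  [1] 1111
  [2] 1111
  [3] 1111

9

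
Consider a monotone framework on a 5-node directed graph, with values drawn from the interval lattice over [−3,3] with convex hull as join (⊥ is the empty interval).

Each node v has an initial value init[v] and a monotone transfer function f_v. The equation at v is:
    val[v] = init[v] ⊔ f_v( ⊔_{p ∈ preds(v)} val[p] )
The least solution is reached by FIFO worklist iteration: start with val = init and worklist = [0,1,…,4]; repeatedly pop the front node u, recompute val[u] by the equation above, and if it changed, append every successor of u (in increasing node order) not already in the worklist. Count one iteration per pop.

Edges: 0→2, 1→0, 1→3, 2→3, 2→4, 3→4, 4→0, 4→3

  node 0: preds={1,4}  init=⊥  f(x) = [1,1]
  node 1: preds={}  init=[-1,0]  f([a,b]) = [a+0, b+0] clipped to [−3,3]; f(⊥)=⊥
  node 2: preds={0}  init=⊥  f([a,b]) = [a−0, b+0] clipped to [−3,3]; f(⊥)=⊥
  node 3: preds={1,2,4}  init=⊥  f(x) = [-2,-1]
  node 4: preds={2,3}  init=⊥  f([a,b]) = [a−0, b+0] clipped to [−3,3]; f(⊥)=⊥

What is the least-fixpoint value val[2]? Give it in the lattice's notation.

Worklist (7 pops):
  #1 pop 0: in=[-1,0] → [1,1] (was ⊥); enqueue []
  #2 pop 1: in=⊥ → [-1,0] (no change)
  #3 pop 2: in=[1,1] → [1,1] (was ⊥); enqueue []
  #4 pop 3: in=[-1,1] → [-2,-1] (was ⊥); enqueue []
  #5 pop 4: in=[-2,1] → [-2,1] (was ⊥); enqueue [0,3]
  #6 pop 0: in=[-2,1] → [1,1] (no change)
  #7 pop 3: in=[-2,1] → [-2,-1] (no change)

Fixpoint:
  val[0] = [1,1]
  val[1] = [-1,0]
  val[2] = [1,1]
  val[3] = [-2,-1]
  val[4] = [-2,1]

[1,1]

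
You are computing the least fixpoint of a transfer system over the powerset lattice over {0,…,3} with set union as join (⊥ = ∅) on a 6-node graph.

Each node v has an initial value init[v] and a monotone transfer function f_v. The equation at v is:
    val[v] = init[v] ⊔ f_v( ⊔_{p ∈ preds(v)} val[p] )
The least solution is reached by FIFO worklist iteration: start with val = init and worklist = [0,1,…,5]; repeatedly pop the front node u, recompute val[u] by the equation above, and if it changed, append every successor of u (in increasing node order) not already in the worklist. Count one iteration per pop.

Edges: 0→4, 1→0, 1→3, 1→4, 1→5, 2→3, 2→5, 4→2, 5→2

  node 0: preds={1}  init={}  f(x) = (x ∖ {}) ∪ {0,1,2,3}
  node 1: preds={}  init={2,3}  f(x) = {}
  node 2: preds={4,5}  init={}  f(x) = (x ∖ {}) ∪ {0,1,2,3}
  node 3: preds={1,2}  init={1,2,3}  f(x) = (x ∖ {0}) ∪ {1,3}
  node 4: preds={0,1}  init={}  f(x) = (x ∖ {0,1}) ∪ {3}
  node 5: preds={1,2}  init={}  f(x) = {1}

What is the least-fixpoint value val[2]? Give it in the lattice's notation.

{0,1,2,3}

Trace (7 dequeues):
  [1] u=0 | in {2,3} | out {0,1,2,3} | prev {} | push {}
  [2] u=1 | in {} | out {2,3} | ==
  [3] u=2 | in {} | out {0,1,2,3} | prev {} | push {}
  [4] u=3 | in {0,1,2,3} | out {1,2,3} | ==
  [5] u=4 | in {0,1,2,3} | out {2,3} | prev {} | push {2}
  [6] u=5 | in {0,1,2,3} | out {1} | prev {} | push {}
  [7] u=2 | in {1,2,3} | out {0,1,2,3} | ==

Converged values:
  [0] {0,1,2,3}
  [1] {2,3}
  [2] {0,1,2,3}
  [3] {1,2,3}
  [4] {2,3}
  [5] {1}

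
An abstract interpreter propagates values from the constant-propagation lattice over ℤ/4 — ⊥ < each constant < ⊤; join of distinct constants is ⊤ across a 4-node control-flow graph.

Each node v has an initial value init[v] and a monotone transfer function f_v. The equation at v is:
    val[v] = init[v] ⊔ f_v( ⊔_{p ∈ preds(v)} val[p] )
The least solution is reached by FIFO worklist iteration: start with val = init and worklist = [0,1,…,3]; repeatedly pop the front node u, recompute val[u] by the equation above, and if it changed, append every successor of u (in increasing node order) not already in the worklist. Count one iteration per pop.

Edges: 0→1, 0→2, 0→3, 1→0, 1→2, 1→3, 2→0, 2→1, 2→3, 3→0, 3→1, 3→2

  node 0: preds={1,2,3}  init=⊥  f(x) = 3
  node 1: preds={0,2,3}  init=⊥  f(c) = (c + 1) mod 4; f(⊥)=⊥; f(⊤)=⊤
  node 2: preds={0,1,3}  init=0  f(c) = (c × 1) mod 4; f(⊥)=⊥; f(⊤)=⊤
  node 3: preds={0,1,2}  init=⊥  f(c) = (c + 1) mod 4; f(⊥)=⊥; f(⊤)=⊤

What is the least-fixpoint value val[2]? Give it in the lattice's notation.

⊤

Iteration log — 7 steps:
  step 1. node 0  ⊔preds=0  new=3  old=⊥  +wl: 
  step 2. node 1  ⊔preds=⊤  new=⊤  old=⊥  +wl: 0
  step 3. node 2  ⊔preds=⊤  new=⊤  old=0  +wl: 1
  step 4. node 3  ⊔preds=⊤  new=⊤  old=⊥  +wl: 2
  step 5. node 0  ⊔preds=⊤  new=3  stable
  step 6. node 1  ⊔preds=⊤  new=⊤  stable
  step 7. node 2  ⊔preds=⊤  new=⊤  stable

Least fixpoint reached:
  node 0: 3
  node 1: ⊤
  node 2: ⊤
  node 3: ⊤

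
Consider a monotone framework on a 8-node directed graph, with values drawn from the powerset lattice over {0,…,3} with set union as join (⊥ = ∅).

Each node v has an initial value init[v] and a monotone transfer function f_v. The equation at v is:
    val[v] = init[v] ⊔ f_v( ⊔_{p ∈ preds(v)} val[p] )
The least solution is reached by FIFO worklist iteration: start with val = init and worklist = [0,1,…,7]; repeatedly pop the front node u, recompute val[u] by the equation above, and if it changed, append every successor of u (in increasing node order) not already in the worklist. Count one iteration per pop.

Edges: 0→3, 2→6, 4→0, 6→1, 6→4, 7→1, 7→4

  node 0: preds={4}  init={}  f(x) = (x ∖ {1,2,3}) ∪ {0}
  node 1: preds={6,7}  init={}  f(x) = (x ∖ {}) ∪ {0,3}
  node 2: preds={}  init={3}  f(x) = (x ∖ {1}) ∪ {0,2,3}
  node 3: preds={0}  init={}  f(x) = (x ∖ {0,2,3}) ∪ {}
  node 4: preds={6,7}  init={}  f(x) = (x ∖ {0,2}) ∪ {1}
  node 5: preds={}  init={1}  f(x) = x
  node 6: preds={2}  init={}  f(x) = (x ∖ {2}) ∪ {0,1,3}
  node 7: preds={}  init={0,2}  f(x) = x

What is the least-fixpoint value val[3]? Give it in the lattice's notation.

{}

Trace (12 dequeues):
  [1] u=0 | in {} | out {0} | prev {} | push {}
  [2] u=1 | in {0,2} | out {0,2,3} | prev {} | push {}
  [3] u=2 | in {} | out {0,2,3} | prev {3} | push {}
  [4] u=3 | in {0} | out {} | ==
  [5] u=4 | in {0,2} | out {1} | prev {} | push {0}
  [6] u=5 | in {} | out {1} | ==
  [7] u=6 | in {0,2,3} | out {0,1,3} | prev {} | push {1,4}
  [8] u=7 | in {} | out {0,2} | ==
  [9] u=0 | in {1} | out {0} | ==
  [10] u=1 | in {0,1,2,3} | out {0,1,2,3} | prev {0,2,3} | push {}
  [11] u=4 | in {0,1,2,3} | out {1,3} | prev {1} | push {0}
  [12] u=0 | in {1,3} | out {0} | ==

Converged values:
  [0] {0}
  [1] {0,1,2,3}
  [2] {0,2,3}
  [3] {}
  [4] {1,3}
  [5] {1}
  [6] {0,1,3}
  [7] {0,2}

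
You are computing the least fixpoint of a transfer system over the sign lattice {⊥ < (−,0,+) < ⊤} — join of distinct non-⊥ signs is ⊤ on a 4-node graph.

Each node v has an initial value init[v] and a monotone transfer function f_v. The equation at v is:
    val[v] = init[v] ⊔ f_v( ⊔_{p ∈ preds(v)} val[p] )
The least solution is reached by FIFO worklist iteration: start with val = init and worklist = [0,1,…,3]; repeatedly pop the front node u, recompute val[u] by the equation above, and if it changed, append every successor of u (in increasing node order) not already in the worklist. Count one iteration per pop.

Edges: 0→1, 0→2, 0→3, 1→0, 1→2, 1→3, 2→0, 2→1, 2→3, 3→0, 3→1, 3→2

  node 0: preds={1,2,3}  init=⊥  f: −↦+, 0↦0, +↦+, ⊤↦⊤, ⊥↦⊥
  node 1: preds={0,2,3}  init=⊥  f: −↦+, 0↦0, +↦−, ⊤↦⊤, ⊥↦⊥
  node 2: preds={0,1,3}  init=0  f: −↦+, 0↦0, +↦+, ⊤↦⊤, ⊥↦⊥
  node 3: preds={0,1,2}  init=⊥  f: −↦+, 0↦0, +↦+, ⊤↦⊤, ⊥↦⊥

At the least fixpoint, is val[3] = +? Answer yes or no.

Iteration log — 7 steps:
  step 1. node 0  ⊔preds=0  new=0  old=⊥  +wl: 
  step 2. node 1  ⊔preds=0  new=0  old=⊥  +wl: 0
  step 3. node 2  ⊔preds=0  new=0  stable
  step 4. node 3  ⊔preds=0  new=0  old=⊥  +wl: 1,2
  step 5. node 0  ⊔preds=0  new=0  stable
  step 6. node 1  ⊔preds=0  new=0  stable
  step 7. node 2  ⊔preds=0  new=0  stable

Least fixpoint reached:
  node 0: 0
  node 1: 0
  node 2: 0
  node 3: 0

no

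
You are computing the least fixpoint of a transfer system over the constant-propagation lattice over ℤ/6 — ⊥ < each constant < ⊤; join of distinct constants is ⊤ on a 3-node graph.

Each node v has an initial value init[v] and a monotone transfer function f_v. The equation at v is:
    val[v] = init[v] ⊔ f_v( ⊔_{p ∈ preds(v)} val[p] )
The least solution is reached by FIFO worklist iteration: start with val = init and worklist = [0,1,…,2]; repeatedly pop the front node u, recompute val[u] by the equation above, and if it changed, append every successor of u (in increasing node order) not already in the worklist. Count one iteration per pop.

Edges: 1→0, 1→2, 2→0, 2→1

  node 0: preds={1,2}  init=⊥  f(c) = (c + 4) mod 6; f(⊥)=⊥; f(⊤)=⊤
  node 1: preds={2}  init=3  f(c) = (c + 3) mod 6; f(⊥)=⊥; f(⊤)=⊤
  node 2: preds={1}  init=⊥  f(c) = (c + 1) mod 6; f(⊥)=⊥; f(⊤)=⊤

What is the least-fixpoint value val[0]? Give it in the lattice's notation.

Worklist (9 pops):
  #1 pop 0: in=3 → 1 (was ⊥); enqueue []
  #2 pop 1: in=⊥ → 3 (no change)
  #3 pop 2: in=3 → 4 (was ⊥); enqueue [0,1]
  #4 pop 0: in=⊤ → ⊤ (was 1); enqueue []
  #5 pop 1: in=4 → ⊤ (was 3); enqueue [0,2]
  #6 pop 0: in=⊤ → ⊤ (no change)
  #7 pop 2: in=⊤ → ⊤ (was 4); enqueue [0,1]
  #8 pop 0: in=⊤ → ⊤ (no change)
  #9 pop 1: in=⊤ → ⊤ (no change)

Fixpoint:
  val[0] = ⊤
  val[1] = ⊤
  val[2] = ⊤

⊤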